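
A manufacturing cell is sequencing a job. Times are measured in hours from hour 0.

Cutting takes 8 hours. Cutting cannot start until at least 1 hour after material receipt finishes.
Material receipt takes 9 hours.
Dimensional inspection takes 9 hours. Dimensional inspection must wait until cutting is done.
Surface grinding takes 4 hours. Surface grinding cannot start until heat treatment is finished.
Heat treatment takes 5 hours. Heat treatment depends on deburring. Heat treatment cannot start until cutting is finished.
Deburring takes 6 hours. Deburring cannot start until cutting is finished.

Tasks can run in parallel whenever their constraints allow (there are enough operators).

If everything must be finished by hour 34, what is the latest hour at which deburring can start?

19

Surface grinding must finish by hour 34; it takes 4 hours, so it must start by 34 − 4 = hour 30.
Heat treatment has to be done before surface grinding (must start by hour 30). That means finishing by hour 30, i.e. starting by 30 − 5 = hour 25.
Deburring has to be done before heat treatment (must start by hour 25). That means finishing by hour 25, i.e. starting by 25 − 6 = hour 19.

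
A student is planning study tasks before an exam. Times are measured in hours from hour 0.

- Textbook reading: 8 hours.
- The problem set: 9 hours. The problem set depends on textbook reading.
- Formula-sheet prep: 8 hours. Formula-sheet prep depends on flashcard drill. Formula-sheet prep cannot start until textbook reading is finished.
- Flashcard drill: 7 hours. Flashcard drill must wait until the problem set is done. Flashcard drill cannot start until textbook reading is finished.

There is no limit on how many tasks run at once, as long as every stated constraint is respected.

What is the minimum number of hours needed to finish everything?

Nothing blocks textbook reading, so it runs from hour 0 to hour 8.
The problem set cannot begin until textbook reading (finishes hour 8). It runs from hour 8 to 8 + 9 = hour 17.
Flashcard drill cannot start until the problem set (finishes hour 17); textbook reading (finishes hour 8). The controlling bound is hour 17, so flashcard drill finishes at 17 + 7 = hour 24.
Formula-sheet prep has to wait for flashcard drill (finishes hour 24); textbook reading (finishes hour 8). The latest of these is hour 24, so formula-sheet prep runs hour 24 to 24 + 8 = hour 32.
All tasks are finished once the last one completes. Finish times: Textbook reading at 8, The problem set at 17, Flashcard drill at 24, Formula-sheet prep at 32. The latest is hour 32.

32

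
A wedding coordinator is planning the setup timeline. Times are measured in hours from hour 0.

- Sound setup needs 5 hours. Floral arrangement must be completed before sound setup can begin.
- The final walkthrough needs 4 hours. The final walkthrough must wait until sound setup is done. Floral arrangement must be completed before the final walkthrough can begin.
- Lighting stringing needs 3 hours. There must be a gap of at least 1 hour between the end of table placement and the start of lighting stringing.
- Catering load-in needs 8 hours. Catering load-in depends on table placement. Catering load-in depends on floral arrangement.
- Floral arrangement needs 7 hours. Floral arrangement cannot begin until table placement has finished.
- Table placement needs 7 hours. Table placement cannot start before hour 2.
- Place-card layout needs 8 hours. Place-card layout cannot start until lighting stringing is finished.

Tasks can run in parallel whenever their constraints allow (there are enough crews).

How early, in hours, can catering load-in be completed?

After its own release at hour 2, table placement can start at hour 2 and finishes at hour 9.
Floral arrangement cannot begin until table placement (finishes hour 9). It runs from hour 9 to 9 + 7 = hour 16.
For catering load-in: table placement (finishes hour 9); floral arrangement (finishes hour 16). Taking the maximum gives a start of hour 16, and it finishes at 16 + 8 = hour 24.

24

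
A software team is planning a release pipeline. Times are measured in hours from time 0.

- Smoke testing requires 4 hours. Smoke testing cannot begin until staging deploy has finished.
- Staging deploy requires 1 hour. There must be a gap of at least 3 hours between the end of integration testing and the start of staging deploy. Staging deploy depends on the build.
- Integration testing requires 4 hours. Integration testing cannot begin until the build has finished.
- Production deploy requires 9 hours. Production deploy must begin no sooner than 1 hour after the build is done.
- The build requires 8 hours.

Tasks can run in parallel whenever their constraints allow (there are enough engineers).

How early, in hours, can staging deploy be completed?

The build can start immediately at hour 0; it finishes at hour 8.
Integration testing cannot begin until the build (finishes hour 8). It runs from hour 8 to 8 + 4 = hour 12.
Staging deploy needs all of integration testing (finishes hour 12, plus 3-hour gap → hour 15); the build (finishes hour 8). That puts its earliest start at hour 15; it finishes at 15 + 1 = hour 16.

16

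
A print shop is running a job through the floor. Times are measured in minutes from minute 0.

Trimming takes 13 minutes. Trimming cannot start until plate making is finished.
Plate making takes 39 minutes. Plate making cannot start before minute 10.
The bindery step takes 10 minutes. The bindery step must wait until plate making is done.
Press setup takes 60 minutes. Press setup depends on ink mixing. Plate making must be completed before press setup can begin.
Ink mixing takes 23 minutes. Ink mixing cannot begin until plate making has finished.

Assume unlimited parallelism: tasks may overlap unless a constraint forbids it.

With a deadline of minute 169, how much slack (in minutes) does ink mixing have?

37

Plate making cannot begin until its own release at minute 10. It runs from minute 10 to 10 + 39 = minute 49.
Ink mixing waits on plate making (finishes minute 49), so it starts at minute 49 and finishes at 49 + 23 = minute 72.

Working backward from the deadline:
To finish by minute 169, press setup (duration 60) must start no later than minute 109.
Ink mixing feeds into press setup (must start by minute 109); so ink mixing must finish by minute 109 and therefore start by minute 86.
So ink mixing can start as early as minute 49 and as late as minute 86, giving 86 − 49 = 37 minutes of slack.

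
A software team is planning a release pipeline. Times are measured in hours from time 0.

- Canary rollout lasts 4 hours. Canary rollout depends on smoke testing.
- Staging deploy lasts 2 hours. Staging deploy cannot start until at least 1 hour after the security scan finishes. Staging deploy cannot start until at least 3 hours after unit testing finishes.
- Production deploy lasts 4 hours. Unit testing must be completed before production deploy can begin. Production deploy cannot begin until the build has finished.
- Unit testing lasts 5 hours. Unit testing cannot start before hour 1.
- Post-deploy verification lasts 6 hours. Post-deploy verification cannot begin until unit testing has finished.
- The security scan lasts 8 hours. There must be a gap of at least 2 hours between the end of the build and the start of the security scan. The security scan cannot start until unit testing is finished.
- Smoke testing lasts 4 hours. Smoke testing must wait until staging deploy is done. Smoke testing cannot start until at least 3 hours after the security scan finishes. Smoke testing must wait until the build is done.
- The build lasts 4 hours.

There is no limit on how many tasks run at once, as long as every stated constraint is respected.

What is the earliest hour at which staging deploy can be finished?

Unit testing waits on its own release at hour 1, so it starts at hour 1 and finishes at 1 + 5 = hour 6.
The build has no prerequisites, so it starts at hour 0 and finishes at hour 4.
The security scan cannot start until the build (finishes hour 4, plus 2-hour gap → hour 6); unit testing (finishes hour 6). The controlling bound is hour 6, so the security scan finishes at 6 + 8 = hour 14.
Staging deploy has to wait for the security scan (finishes hour 14, plus 1-hour gap → hour 15); unit testing (finishes hour 6, plus 3-hour gap → hour 9). The latest of these is hour 15, so staging deploy runs hour 15 to 15 + 2 = hour 17.

17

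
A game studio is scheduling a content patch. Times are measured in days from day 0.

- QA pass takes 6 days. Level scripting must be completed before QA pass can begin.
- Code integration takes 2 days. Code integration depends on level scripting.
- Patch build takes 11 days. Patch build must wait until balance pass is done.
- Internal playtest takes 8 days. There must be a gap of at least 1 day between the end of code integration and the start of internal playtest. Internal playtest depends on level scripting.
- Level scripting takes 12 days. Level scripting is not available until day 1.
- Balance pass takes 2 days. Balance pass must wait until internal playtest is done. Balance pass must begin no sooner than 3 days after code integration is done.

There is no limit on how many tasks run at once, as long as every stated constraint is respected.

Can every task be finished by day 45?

Yes

After its own release at day 1, level scripting can start at day 1 and finishes at day 13.
QA pass cannot begin until level scripting (finishes day 13). It runs from day 13 to 13 + 6 = day 19.
After level scripting (finishes day 13), code integration can start at day 13 and finishes at day 15.
Internal playtest cannot start until code integration (finishes day 15, plus 1-day gap → day 16); level scripting (finishes day 13). The controlling bound is day 16, so internal playtest finishes at 16 + 8 = day 24.
For balance pass: internal playtest (finishes day 24); code integration (finishes day 15, plus 3-day gap → day 18). Taking the maximum gives a start of day 24, and it finishes at 24 + 2 = day 26.
Patch build waits on balance pass (finishes day 26), so it starts at day 26 and finishes at 26 + 11 = day 37.
Every task is finished by day 37, which is no later than the deadline of 45, so the schedule is feasible.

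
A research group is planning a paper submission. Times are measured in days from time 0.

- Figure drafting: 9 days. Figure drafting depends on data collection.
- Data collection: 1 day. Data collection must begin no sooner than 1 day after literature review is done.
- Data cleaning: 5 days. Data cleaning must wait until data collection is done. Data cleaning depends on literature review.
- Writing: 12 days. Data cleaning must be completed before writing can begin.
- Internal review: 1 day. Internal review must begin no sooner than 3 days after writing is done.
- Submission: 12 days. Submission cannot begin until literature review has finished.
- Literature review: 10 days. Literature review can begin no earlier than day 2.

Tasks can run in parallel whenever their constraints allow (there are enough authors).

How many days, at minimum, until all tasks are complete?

After its own release at day 2, literature review can start at day 2 and finishes at day 12.
Submission waits on literature review (finishes day 12), so it starts at day 12 and finishes at 12 + 12 = day 24.
Data collection cannot begin until literature review (finishes day 12, plus 1-day gap → day 13). It runs from day 13 to 13 + 1 = day 14.
Figure drafting waits on data collection (finishes day 14), so it starts at day 14 and finishes at 14 + 9 = day 23.
Data cleaning has to wait for data collection (finishes day 14); literature review (finishes day 12). The latest of these is day 14, so data cleaning runs day 14 to 14 + 5 = day 19.
After data cleaning (finishes day 19), writing can start at day 19 and finishes at day 31.
Internal review cannot begin until writing (finishes day 31, plus 3-day gap → day 34). It runs from day 34 to 34 + 1 = day 35.
All tasks are finished once the last one completes. Finish times: Literature review at 12, Data collection at 14, Data cleaning at 19, Figure drafting at 23, Writing at 31, Internal review at 35, Submission at 24. The latest is day 35.

35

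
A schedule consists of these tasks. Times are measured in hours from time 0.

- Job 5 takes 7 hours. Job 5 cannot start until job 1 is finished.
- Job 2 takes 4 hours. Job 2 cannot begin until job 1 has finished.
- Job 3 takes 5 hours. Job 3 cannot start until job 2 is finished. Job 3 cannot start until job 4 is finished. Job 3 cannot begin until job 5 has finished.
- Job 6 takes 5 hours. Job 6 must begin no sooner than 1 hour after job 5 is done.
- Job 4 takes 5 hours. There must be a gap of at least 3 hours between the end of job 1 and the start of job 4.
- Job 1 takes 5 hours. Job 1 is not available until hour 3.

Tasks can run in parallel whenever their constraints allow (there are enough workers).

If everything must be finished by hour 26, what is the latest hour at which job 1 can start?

Job 3 has no dependents, so it just needs to finish by hour 26. Starting by 26 − 5 = hour 21 achieves that.
Since job 3 (must start by hour 21) depends on it, job 2 must finish by hour 21. Backing off its 4-hour duration gives a latest start of hour 17.
Since job 3 (must start by hour 21) depends on it, job 4 must finish by hour 21. Backing off its 5-hour duration gives a latest start of hour 16.
Job 6 has no dependents, so it just needs to finish by hour 26. Starting by 26 − 5 = hour 21 achieves that.
For job 5: job 3 (must start by hour 21); job 6 (must start by hour 21, minus 1-hour gap → hour 20). The most restrictive is hour 20; with a 7-hour duration, job 5 must start by hour 13.
Job 1 has several dependents: job 2 (must start by hour 17); job 4 (must start by hour 16, minus 3-hour gap → hour 13); job 5 (must start by hour 13). The earliest of those limits is hour 13, so job 1 must start by 13 − 5 = hour 8.

8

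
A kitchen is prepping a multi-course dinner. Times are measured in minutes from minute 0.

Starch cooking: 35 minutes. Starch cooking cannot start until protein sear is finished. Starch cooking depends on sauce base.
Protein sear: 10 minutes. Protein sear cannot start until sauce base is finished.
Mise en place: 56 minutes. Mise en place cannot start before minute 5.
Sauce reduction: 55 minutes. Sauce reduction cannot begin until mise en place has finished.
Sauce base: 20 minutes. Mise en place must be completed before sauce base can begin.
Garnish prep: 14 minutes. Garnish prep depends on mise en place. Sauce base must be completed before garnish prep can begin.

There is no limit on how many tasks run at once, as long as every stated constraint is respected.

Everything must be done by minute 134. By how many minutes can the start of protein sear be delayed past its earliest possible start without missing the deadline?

8

Mise en place waits on its own release at minute 5, so it starts at minute 5 and finishes at 5 + 56 = minute 61.
Sauce base cannot begin until mise en place (finishes minute 61). It runs from minute 61 to 61 + 20 = minute 81.
Protein sear waits on sauce base (finishes minute 81), so it starts at minute 81 and finishes at 81 + 10 = minute 91.

Working backward from the deadline:
Nothing follows starch cooking; the deadline of minute 134 is its only limit. It must start by 134 − 35 = minute 99.
Since starch cooking (must start by minute 99) depends on it, protein sear must finish by minute 99. Backing off its 10-minute duration gives a latest start of minute 89.
So protein sear can start as early as minute 81 and as late as minute 89, giving 89 − 81 = 8 minutes of slack.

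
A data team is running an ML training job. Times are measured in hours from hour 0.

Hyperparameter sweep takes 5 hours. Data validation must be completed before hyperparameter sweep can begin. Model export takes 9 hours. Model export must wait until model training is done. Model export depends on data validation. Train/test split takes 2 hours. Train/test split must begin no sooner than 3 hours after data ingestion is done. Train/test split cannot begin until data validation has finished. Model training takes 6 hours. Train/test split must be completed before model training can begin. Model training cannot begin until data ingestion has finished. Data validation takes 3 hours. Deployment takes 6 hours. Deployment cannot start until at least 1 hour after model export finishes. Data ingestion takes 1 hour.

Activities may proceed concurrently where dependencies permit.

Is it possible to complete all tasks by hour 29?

Data validation has no prerequisites, so it starts at hour 0 and finishes at hour 3.
Hyperparameter sweep waits on data validation (finishes hour 3), so it starts at hour 3 and finishes at 3 + 5 = hour 8.
Data ingestion can start immediately at hour 0; it finishes at hour 1.
Train/test split needs all of data ingestion (finishes hour 1, plus 3-hour gap → hour 4); data validation (finishes hour 3). That puts its earliest start at hour 4; it finishes at 4 + 2 = hour 6.
Model training needs all of train/test split (finishes hour 6); data ingestion (finishes hour 1). That puts its earliest start at hour 6; it finishes at 6 + 6 = hour 12.
Model export needs all of model training (finishes hour 12); data validation (finishes hour 3). That puts its earliest start at hour 12; it finishes at 12 + 9 = hour 21.
Deployment waits on model export (finishes hour 21, plus 1-hour gap → hour 22), so it starts at hour 22 and finishes at 22 + 6 = hour 28.
Every task is finished by hour 28, which is no later than the deadline of 29, so the schedule is feasible.

Yes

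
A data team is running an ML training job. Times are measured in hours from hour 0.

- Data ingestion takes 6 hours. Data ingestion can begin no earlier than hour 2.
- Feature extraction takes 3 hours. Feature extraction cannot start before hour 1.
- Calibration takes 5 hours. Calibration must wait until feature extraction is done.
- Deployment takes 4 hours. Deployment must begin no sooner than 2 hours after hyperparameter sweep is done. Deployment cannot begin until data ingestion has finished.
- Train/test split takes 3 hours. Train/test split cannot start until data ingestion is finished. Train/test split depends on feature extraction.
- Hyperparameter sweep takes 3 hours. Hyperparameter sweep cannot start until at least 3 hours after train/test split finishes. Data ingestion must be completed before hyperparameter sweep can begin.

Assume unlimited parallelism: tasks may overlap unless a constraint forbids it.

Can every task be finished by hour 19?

Feature extraction waits on its own release at hour 1, so it starts at hour 1 and finishes at 1 + 3 = hour 4.
After feature extraction (finishes hour 4), calibration can start at hour 4 and finishes at hour 9.
After its own release at hour 2, data ingestion can start at hour 2 and finishes at hour 8.
Train/test split cannot start until data ingestion (finishes hour 8); feature extraction (finishes hour 4). The controlling bound is hour 8, so train/test split finishes at 8 + 3 = hour 11.
Hyperparameter sweep cannot start until train/test split (finishes hour 11, plus 3-hour gap → hour 14); data ingestion (finishes hour 8). The controlling bound is hour 14, so hyperparameter sweep finishes at 14 + 3 = hour 17.
For deployment: hyperparameter sweep (finishes hour 17, plus 2-hour gap → hour 19); data ingestion (finishes hour 8). Taking the maximum gives a start of hour 19, and it finishes at 19 + 4 = hour 23.
The earliest everything can be done is hour 23, which is after the deadline of 19, so it is not possible.

No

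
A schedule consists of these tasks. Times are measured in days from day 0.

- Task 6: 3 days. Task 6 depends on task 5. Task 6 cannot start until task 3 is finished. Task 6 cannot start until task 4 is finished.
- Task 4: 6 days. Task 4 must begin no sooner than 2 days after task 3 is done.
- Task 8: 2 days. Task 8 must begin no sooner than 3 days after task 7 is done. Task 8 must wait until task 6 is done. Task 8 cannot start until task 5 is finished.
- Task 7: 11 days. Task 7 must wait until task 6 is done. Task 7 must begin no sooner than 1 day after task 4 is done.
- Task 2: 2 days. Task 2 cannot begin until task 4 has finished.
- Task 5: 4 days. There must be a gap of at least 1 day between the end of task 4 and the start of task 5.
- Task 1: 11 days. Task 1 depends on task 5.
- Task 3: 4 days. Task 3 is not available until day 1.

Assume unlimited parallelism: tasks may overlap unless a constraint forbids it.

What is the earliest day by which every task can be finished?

37

After its own release at day 1, task 3 can start at day 1 and finishes at day 5.
After task 3 (finishes day 5, plus 2-day gap → day 7), task 4 can start at day 7 and finishes at day 13.
Task 5 cannot begin until task 4 (finishes day 13, plus 1-day gap → day 14). It runs from day 14 to 14 + 4 = day 18.
Task 6 needs all of task 5 (finishes day 18); task 3 (finishes day 5); task 4 (finishes day 13). That puts its earliest start at day 18; it finishes at 18 + 3 = day 21.
Task 7 has to wait for task 6 (finishes day 21); task 4 (finishes day 13, plus 1-day gap → day 14). The latest of these is day 21, so task 7 runs day 21 to 21 + 11 = day 32.
Task 8 has to wait for task 7 (finishes day 32, plus 3-day gap → day 35); task 6 (finishes day 21); task 5 (finishes day 18). The latest of these is day 35, so task 8 runs day 35 to 35 + 2 = day 37.
Task 1 waits on task 5 (finishes day 18), so it starts at day 18 and finishes at 18 + 11 = day 29.
Task 2 cannot begin until task 4 (finishes day 13). It runs from day 13 to 13 + 2 = day 15.
All tasks are finished once the last one completes. Finish times: Task 1 at 29, Task 2 at 15, Task 3 at 5, Task 4 at 13, Task 5 at 18, Task 6 at 21, Task 7 at 32, Task 8 at 37. The latest is day 37.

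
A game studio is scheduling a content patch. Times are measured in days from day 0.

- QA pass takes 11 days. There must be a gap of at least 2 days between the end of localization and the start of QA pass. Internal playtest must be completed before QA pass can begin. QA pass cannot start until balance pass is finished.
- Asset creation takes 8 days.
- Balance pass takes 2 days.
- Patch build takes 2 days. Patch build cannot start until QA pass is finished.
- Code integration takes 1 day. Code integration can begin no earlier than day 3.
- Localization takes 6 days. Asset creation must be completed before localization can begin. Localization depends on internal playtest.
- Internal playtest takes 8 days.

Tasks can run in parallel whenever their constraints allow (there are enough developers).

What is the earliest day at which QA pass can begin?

Balance pass has no prerequisites, so it starts at day 0 and finishes at day 2.
Internal playtest can start immediately at day 0; it finishes at day 8.
Asset creation can start immediately at day 0; it finishes at day 8.
For localization: asset creation (finishes day 8); internal playtest (finishes day 8). Taking the maximum gives a start of day 8, and it finishes at 8 + 6 = day 14.
QA pass waits on localization (finishes day 14, plus 2-day gap → day 16); internal playtest (finishes day 8); balance pass (finishes day 2). The latest of these is day 16, which is the earliest QA pass can start.

16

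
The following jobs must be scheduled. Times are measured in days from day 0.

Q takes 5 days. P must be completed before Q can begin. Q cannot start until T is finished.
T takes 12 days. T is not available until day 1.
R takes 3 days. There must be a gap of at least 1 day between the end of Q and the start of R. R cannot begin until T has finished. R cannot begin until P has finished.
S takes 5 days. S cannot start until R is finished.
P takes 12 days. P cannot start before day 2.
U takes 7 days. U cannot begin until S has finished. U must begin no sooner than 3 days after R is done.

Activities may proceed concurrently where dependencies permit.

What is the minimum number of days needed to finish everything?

T cannot begin until its own release at day 1. It runs from day 1 to 1 + 12 = day 13.
After its own release at day 2, P can start at day 2 and finishes at day 14.
Q needs all of P (finishes day 14); T (finishes day 13). That puts its earliest start at day 14; it finishes at 14 + 5 = day 19.
R cannot start until Q (finishes day 19, plus 1-day gap → day 20); T (finishes day 13); P (finishes day 14). The controlling bound is day 20, so R finishes at 20 + 3 = day 23.
After R (finishes day 23), S can start at day 23 and finishes at day 28.
U needs all of S (finishes day 28); R (finishes day 23, plus 3-day gap → day 26). That puts its earliest start at day 28; it finishes at 28 + 7 = day 35.
All tasks are finished once the last one completes. Finish times: P at 14, Q at 19, R at 23, S at 28, T at 13, U at 35. The latest is day 35.

35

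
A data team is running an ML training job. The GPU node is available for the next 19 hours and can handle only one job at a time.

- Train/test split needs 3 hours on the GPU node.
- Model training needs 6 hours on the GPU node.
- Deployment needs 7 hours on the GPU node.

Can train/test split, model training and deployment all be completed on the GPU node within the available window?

Yes

Running back to back, the jobs need 3 + 6 + 7 = 16 hours on the GPU node.
Since 16 ≤ 19, they fit within the window.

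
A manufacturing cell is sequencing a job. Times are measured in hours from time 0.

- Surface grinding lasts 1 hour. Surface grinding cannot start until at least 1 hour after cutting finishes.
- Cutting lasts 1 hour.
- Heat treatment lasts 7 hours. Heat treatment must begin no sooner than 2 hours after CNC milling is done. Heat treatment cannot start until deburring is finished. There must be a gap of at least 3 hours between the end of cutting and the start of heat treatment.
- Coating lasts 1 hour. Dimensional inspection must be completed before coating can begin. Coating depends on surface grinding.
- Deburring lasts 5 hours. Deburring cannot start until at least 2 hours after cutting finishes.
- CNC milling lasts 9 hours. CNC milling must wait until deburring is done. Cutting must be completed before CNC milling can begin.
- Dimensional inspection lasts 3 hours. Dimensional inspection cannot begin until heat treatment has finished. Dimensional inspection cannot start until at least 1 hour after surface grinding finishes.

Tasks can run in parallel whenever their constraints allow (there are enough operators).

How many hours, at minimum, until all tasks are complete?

Cutting has no prerequisites, so it starts at hour 0 and finishes at hour 1.
After cutting (finishes hour 1, plus 1-hour gap → hour 2), surface grinding can start at hour 2 and finishes at hour 3.
Deburring waits on cutting (finishes hour 1, plus 2-hour gap → hour 3), so it starts at hour 3 and finishes at 3 + 5 = hour 8.
CNC milling needs all of deburring (finishes hour 8); cutting (finishes hour 1). That puts its earliest start at hour 8; it finishes at 8 + 9 = hour 17.
Heat treatment has to wait for CNC milling (finishes hour 17, plus 2-hour gap → hour 19); deburring (finishes hour 8); cutting (finishes hour 1, plus 3-hour gap → hour 4). The latest of these is hour 19, so heat treatment runs hour 19 to 19 + 7 = hour 26.
Dimensional inspection cannot start until heat treatment (finishes hour 26); surface grinding (finishes hour 3, plus 1-hour gap → hour 4). The controlling bound is hour 26, so dimensional inspection finishes at 26 + 3 = hour 29.
Coating has to wait for dimensional inspection (finishes hour 29); surface grinding (finishes hour 3). The latest of these is hour 29, so coating runs hour 29 to 29 + 1 = hour 30.
All tasks are finished once the last one completes. Finish times: Cutting at 1, Deburring at 8, CNC milling at 17, Heat treatment at 26, Surface grinding at 3, Dimensional inspection at 29, Coating at 30. The latest is hour 30.

30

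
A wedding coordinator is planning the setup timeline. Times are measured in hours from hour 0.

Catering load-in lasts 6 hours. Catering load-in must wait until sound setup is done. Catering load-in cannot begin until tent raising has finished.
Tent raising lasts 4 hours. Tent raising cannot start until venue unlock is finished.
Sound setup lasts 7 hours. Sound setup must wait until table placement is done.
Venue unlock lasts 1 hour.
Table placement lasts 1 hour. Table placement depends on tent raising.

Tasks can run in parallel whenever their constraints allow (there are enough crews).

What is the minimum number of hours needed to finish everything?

19

Nothing blocks venue unlock, so it runs from hour 0 to hour 1.
Tent raising cannot begin until venue unlock (finishes hour 1). It runs from hour 1 to 1 + 4 = hour 5.
Table placement cannot begin until tent raising (finishes hour 5). It runs from hour 5 to 5 + 1 = hour 6.
After table placement (finishes hour 6), sound setup can start at hour 6 and finishes at hour 13.
Catering load-in cannot start until sound setup (finishes hour 13); tent raising (finishes hour 5). The controlling bound is hour 13, so catering load-in finishes at 13 + 6 = hour 19.
All tasks are finished once the last one completes. Finish times: Venue unlock at 1, Tent raising at 5, Table placement at 6, Sound setup at 13, Catering load-in at 19. The latest is hour 19.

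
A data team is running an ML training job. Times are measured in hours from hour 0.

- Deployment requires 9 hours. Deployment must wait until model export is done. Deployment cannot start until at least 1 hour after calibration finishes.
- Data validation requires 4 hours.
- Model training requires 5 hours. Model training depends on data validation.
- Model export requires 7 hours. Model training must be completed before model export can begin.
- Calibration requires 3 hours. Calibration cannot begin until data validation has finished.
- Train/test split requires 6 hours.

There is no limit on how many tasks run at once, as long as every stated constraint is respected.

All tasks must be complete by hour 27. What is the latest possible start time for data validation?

Deployment has no dependents, so it just needs to finish by hour 27. Starting by 27 − 9 = hour 18 achieves that.
Model export must finish before deployment (must start by hour 18). With a 7-hour duration, model export must start by 18 − 7 = hour 11.
Model training has to be done before model export (must start by hour 11). That means finishing by hour 11, i.e. starting by 11 − 5 = hour 6.
Calibration must finish before deployment (must start by hour 18, minus 1-hour gap → hour 17). With a 3-hour duration, calibration must start by 17 − 3 = hour 14.
For data validation: model training (must start by hour 6); calibration (must start by hour 14). The most restrictive is hour 6; with a 4-hour duration, data validation must start by hour 2.

2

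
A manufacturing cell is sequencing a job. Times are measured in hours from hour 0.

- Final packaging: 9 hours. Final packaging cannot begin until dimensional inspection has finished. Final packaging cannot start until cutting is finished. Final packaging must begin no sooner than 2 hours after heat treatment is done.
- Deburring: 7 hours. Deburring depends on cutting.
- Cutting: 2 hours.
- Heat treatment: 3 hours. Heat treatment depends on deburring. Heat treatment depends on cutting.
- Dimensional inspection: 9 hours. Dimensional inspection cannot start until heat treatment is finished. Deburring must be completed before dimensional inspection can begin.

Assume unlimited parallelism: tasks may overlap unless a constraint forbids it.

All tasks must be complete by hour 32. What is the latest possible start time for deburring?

4

Final packaging must finish by hour 32; it takes 9 hours, so it must start by 32 − 9 = hour 23.
Dimensional inspection feeds into final packaging (must start by hour 23); so dimensional inspection must finish by hour 23 and therefore start by hour 14.
Heat treatment feeds dimensional inspection (must start by hour 14); final packaging (must start by hour 23, minus 2-hour gap → hour 21). Taking the minimum, heat treatment must finish by hour 14 and start by 14 − 3 = hour 11.
Deburring must finish in time for heat treatment (must start by hour 11); dimensional inspection (must start by hour 14). The tightest is hour 11, so deburring must start by 11 − 7 = hour 4.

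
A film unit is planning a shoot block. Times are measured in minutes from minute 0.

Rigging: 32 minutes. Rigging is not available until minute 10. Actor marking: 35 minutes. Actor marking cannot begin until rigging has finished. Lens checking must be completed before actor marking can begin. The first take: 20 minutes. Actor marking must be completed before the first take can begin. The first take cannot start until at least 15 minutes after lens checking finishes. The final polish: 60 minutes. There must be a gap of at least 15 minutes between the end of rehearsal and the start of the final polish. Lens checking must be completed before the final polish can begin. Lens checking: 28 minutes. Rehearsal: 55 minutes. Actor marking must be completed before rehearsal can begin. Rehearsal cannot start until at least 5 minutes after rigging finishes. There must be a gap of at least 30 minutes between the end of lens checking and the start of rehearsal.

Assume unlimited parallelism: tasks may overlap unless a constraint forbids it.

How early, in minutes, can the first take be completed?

97

Nothing blocks lens checking, so it runs from minute 0 to minute 28.
Rigging waits on its own release at minute 10, so it starts at minute 10 and finishes at 10 + 32 = minute 42.
For actor marking: rigging (finishes minute 42); lens checking (finishes minute 28). Taking the maximum gives a start of minute 42, and it finishes at 42 + 35 = minute 77.
For the first take: actor marking (finishes minute 77); lens checking (finishes minute 28, plus 15-minute gap → minute 43). Taking the maximum gives a start of minute 77, and it finishes at 77 + 20 = minute 97.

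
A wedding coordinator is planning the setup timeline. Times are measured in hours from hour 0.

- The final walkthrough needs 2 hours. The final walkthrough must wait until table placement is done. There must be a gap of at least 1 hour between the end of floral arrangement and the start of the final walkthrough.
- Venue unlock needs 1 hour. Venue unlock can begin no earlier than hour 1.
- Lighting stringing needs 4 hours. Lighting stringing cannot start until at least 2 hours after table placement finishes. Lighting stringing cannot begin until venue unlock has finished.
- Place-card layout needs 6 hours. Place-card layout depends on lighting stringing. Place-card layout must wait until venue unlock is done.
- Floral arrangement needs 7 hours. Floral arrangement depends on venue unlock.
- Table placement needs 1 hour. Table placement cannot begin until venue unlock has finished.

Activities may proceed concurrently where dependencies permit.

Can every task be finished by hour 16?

Venue unlock waits on its own release at hour 1, so it starts at hour 1 and finishes at 1 + 1 = hour 2.
After venue unlock (finishes hour 2), floral arrangement can start at hour 2 and finishes at hour 9.
After venue unlock (finishes hour 2), table placement can start at hour 2 and finishes at hour 3.
The final walkthrough needs all of table placement (finishes hour 3); floral arrangement (finishes hour 9, plus 1-hour gap → hour 10). That puts its earliest start at hour 10; it finishes at 10 + 2 = hour 12.
For lighting stringing: table placement (finishes hour 3, plus 2-hour gap → hour 5); venue unlock (finishes hour 2). Taking the maximum gives a start of hour 5, and it finishes at 5 + 4 = hour 9.
Place-card layout cannot start until lighting stringing (finishes hour 9); venue unlock (finishes hour 2). The controlling bound is hour 9, so place-card layout finishes at 9 + 6 = hour 15.
Every task is finished by hour 15, which is no later than the deadline of 16, so the schedule is feasible.

Yes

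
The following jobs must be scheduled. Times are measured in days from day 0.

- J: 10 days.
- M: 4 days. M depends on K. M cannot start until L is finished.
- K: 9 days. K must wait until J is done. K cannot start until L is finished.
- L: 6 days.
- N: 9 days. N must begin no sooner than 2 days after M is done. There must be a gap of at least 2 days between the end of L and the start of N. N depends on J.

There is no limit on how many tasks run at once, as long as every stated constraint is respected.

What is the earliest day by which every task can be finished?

Nothing blocks L, so it runs from day 0 to day 6.
J has no prerequisites, so it starts at day 0 and finishes at day 10.
K needs all of J (finishes day 10); L (finishes day 6). That puts its earliest start at day 10; it finishes at 10 + 9 = day 19.
M cannot start until K (finishes day 19); L (finishes day 6). The controlling bound is day 19, so M finishes at 19 + 4 = day 23.
N cannot start until M (finishes day 23, plus 2-day gap → day 25); L (finishes day 6, plus 2-day gap → day 8); J (finishes day 10). The controlling bound is day 25, so N finishes at 25 + 9 = day 34.
All tasks are finished once the last one completes. Finish times: J at 10, K at 19, L at 6, M at 23, N at 34. The latest is day 34.

34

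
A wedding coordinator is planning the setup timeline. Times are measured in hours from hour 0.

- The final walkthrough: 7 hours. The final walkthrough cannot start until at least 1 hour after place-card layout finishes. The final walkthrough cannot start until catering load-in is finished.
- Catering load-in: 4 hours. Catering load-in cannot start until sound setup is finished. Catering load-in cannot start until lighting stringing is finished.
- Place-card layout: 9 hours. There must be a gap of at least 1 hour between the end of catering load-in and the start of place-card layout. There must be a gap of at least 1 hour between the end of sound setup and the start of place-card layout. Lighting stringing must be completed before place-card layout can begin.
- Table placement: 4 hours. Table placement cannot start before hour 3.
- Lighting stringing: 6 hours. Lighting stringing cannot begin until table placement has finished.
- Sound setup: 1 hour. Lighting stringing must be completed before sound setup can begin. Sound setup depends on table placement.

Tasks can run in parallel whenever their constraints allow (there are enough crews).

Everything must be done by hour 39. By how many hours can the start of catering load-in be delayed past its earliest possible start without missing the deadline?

3

After its own release at hour 3, table placement can start at hour 3 and finishes at hour 7.
Lighting stringing cannot begin until table placement (finishes hour 7). It runs from hour 7 to 7 + 6 = hour 13.
Sound setup has to wait for lighting stringing (finishes hour 13); table placement (finishes hour 7). The latest of these is hour 13, so sound setup runs hour 13 to 13 + 1 = hour 14.
Catering load-in cannot start until sound setup (finishes hour 14); lighting stringing (finishes hour 13). The controlling bound is hour 14, so catering load-in finishes at 14 + 4 = hour 18.

Working backward from the deadline:
To finish by hour 39, the final walkthrough (duration 7) must start no later than hour 32.
Place-card layout must finish before the final walkthrough (must start by hour 32, minus 1-hour gap → hour 31). With a 9-hour duration, place-card layout must start by 31 − 9 = hour 22.
Catering load-in feeds place-card layout (must start by hour 22, minus 1-hour gap → hour 21); the final walkthrough (must start by hour 32). Taking the minimum, catering load-in must finish by hour 21 and start by 21 − 4 = hour 17.
So catering load-in can start as early as hour 14 and as late as hour 17, giving 17 − 14 = 3 hours of slack.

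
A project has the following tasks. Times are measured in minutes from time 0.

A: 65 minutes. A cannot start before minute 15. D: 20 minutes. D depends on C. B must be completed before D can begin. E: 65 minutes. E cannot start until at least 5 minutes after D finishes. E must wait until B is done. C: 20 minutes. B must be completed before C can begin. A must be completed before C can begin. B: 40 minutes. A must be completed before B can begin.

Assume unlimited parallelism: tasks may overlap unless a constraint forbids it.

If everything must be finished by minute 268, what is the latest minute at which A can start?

E must finish by minute 268; it takes 65 minutes, so it must start by 268 − 65 = minute 203.
D must finish before E (must start by minute 203, minus 5-minute gap → minute 198). With a 20-minute duration, D must start by 198 − 20 = minute 178.
C feeds into D (must start by minute 178); so C must finish by minute 178 and therefore start by minute 158.
B must finish in time for C (must start by minute 158); D (must start by minute 178); E (must start by minute 203). The tightest is minute 158, so B must start by 158 − 40 = minute 118.
For A: B (must start by minute 118); C (must start by minute 158). The most restrictive is minute 118; with a 65-minute duration, A must start by minute 53.

53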